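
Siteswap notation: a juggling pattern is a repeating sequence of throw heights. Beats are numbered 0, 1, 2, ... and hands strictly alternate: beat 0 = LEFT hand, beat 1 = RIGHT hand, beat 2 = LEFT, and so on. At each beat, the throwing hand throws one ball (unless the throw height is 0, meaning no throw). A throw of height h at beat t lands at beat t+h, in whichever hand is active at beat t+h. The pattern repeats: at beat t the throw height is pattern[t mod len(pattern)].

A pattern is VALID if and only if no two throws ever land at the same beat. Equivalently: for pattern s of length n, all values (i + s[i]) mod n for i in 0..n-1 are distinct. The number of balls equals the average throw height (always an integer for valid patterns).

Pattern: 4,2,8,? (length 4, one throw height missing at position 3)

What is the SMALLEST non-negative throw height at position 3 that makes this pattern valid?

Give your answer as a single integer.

Answer: 2

Derivation:
i=0: (0 + 4) mod 4 = 0
i=1: (1 + 2) mod 4 = 3
i=2: (2 + 8) mod 4 = 2
i=3: s[i]=? (unknown)
Known residues: [0, 2, 3]; need a permutation of 0..3, so missing residue r = 1
Need (3 + s) mod 4 = 1; smallest s = (1 - 3) mod 4 = 2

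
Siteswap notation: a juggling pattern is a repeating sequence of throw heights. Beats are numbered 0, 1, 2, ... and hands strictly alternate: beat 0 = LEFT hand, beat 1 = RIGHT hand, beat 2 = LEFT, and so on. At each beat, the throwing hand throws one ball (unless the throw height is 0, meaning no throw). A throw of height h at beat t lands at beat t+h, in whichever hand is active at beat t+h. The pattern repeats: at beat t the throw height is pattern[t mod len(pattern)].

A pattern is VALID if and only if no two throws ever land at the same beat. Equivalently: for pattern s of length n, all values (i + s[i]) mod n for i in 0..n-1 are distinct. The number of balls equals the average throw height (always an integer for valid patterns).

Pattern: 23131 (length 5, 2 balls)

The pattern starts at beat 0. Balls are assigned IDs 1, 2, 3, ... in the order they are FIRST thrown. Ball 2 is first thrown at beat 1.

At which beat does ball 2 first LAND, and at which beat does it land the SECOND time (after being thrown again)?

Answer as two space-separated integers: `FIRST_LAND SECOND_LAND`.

Beat 0 (L): throw ball1 h=2 -> lands@2:L; in-air after throw: [b1@2:L]
Beat 1 (R): throw ball2 h=3 -> lands@4:L; in-air after throw: [b1@2:L b2@4:L]
Beat 2 (L): throw ball1 h=1 -> lands@3:R; in-air after throw: [b1@3:R b2@4:L]
Beat 3 (R): throw ball1 h=3 -> lands@6:L; in-air after throw: [b2@4:L b1@6:L]
Beat 4 (L): throw ball2 h=1 -> lands@5:R; in-air after throw: [b2@5:R b1@6:L]
Beat 5 (R): throw ball2 h=2 -> lands@7:R; in-air after throw: [b1@6:L b2@7:R]
Ball 2: thrown@1 h=3 -> first land @4; rethrown@4 h=1 -> second land @5

Answer: 4 5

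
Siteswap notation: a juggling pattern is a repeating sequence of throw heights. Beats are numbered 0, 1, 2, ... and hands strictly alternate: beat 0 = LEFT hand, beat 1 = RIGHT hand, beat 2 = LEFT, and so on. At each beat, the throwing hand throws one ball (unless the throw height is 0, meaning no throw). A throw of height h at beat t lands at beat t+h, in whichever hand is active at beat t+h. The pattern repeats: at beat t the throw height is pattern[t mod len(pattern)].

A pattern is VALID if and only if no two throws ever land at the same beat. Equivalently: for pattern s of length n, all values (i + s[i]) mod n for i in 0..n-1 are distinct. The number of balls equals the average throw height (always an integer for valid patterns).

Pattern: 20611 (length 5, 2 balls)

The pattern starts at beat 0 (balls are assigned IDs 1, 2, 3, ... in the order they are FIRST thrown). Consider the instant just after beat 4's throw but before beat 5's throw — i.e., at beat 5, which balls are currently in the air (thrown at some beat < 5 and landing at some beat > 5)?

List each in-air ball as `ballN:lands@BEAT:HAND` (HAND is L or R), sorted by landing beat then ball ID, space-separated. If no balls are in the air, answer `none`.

Answer: ball1:lands@8:L

Derivation:
Beat 0 (L): throw ball1 h=2 -> lands@2:L; in-air after throw: [b1@2:L]
Beat 2 (L): throw ball1 h=6 -> lands@8:L; in-air after throw: [b1@8:L]
Beat 3 (R): throw ball2 h=1 -> lands@4:L; in-air after throw: [b2@4:L b1@8:L]
Beat 4 (L): throw ball2 h=1 -> lands@5:R; in-air after throw: [b2@5:R b1@8:L]
Beat 5 (R): throw ball2 h=2 -> lands@7:R; in-air after throw: [b2@7:R b1@8:L]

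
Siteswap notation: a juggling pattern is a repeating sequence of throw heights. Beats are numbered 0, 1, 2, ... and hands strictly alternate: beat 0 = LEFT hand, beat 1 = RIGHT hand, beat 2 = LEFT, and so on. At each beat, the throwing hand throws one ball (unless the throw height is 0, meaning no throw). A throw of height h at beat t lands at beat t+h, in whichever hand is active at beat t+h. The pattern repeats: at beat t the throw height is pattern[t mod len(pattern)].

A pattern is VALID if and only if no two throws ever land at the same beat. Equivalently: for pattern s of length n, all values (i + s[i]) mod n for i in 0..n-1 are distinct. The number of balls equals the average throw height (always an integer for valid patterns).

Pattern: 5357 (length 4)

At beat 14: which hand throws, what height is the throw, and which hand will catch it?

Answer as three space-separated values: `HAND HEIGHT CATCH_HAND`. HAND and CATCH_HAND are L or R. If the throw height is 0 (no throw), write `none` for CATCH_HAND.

Beat 14: 14 mod 2 = 0, so hand = L
Throw height = pattern[14 mod 4] = pattern[2] = 5
Lands at beat 14+5=19, 19 mod 2 = 1, so catch hand = R

Answer: L 5 R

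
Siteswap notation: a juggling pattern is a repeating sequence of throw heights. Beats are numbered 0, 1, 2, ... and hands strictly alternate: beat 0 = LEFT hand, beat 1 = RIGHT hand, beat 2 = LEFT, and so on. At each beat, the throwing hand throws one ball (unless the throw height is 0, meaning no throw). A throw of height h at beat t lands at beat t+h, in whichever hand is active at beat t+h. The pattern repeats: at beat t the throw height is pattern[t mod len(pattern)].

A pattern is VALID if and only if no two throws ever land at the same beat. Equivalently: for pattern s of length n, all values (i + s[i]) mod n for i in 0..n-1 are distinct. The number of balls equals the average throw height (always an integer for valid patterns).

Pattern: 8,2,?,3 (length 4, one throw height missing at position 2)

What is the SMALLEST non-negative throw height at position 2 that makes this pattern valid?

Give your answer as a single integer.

i=0: (0 + 8) mod 4 = 0
i=1: (1 + 2) mod 4 = 3
i=2: s[i]=? (unknown)
i=3: (3 + 3) mod 4 = 2
Known residues: [0, 2, 3]; need a permutation of 0..3, so missing residue r = 1
Need (2 + s) mod 4 = 1; smallest s = (1 - 2) mod 4 = 3

Answer: 3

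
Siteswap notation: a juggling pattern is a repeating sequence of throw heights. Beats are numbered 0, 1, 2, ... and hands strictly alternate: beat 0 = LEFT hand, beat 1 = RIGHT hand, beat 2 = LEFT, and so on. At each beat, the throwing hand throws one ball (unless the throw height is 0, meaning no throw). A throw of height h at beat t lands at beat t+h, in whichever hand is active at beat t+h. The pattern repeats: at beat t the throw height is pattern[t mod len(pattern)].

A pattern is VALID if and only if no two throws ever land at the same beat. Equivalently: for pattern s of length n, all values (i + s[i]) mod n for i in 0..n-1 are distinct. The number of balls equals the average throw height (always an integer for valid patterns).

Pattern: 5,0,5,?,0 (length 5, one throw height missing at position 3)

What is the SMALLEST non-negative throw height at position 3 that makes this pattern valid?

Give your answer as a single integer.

i=0: (0 + 5) mod 5 = 0
i=1: (1 + 0) mod 5 = 1
i=2: (2 + 5) mod 5 = 2
i=3: s[i]=? (unknown)
i=4: (4 + 0) mod 5 = 4
Known residues: [0, 1, 2, 4]; need a permutation of 0..4, so missing residue r = 3
Need (3 + s) mod 5 = 3; smallest s = (3 - 3) mod 5 = 0

Answer: 0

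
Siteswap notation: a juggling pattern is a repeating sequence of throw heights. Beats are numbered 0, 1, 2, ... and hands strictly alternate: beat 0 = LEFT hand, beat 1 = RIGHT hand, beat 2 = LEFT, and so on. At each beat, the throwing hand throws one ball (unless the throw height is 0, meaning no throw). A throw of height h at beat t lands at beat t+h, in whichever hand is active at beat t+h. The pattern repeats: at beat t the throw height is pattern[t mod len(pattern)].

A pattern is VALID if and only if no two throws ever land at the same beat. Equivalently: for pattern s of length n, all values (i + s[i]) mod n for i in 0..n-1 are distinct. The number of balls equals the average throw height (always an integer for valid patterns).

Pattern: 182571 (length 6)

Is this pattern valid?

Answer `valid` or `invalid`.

i=0: (i + s[i]) mod n = (0 + 1) mod 6 = 1
i=1: (i + s[i]) mod n = (1 + 8) mod 6 = 3
i=2: (i + s[i]) mod n = (2 + 2) mod 6 = 4
i=3: (i + s[i]) mod n = (3 + 5) mod 6 = 2
i=4: (i + s[i]) mod n = (4 + 7) mod 6 = 5
i=5: (i + s[i]) mod n = (5 + 1) mod 6 = 0
Residues: [1, 3, 4, 2, 5, 0], distinct: True

Answer: valid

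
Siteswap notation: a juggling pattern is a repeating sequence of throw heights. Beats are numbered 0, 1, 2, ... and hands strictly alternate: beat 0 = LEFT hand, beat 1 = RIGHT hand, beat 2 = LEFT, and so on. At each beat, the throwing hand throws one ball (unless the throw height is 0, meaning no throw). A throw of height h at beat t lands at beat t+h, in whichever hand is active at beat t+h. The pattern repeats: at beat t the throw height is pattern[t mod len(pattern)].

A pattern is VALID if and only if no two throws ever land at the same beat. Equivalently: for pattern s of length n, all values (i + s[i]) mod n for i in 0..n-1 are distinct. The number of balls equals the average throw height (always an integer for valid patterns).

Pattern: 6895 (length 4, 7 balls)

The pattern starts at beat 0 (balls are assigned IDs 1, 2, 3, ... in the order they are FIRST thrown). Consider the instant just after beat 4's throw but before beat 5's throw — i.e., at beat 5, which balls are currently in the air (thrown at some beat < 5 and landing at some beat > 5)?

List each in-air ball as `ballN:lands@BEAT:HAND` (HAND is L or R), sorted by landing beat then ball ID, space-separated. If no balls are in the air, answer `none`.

Beat 0 (L): throw ball1 h=6 -> lands@6:L; in-air after throw: [b1@6:L]
Beat 1 (R): throw ball2 h=8 -> lands@9:R; in-air after throw: [b1@6:L b2@9:R]
Beat 2 (L): throw ball3 h=9 -> lands@11:R; in-air after throw: [b1@6:L b2@9:R b3@11:R]
Beat 3 (R): throw ball4 h=5 -> lands@8:L; in-air after throw: [b1@6:L b4@8:L b2@9:R b3@11:R]
Beat 4 (L): throw ball5 h=6 -> lands@10:L; in-air after throw: [b1@6:L b4@8:L b2@9:R b5@10:L b3@11:R]
Beat 5 (R): throw ball6 h=8 -> lands@13:R; in-air after throw: [b1@6:L b4@8:L b2@9:R b5@10:L b3@11:R b6@13:R]

Answer: ball1:lands@6:L ball4:lands@8:L ball2:lands@9:R ball5:lands@10:L ball3:lands@11:R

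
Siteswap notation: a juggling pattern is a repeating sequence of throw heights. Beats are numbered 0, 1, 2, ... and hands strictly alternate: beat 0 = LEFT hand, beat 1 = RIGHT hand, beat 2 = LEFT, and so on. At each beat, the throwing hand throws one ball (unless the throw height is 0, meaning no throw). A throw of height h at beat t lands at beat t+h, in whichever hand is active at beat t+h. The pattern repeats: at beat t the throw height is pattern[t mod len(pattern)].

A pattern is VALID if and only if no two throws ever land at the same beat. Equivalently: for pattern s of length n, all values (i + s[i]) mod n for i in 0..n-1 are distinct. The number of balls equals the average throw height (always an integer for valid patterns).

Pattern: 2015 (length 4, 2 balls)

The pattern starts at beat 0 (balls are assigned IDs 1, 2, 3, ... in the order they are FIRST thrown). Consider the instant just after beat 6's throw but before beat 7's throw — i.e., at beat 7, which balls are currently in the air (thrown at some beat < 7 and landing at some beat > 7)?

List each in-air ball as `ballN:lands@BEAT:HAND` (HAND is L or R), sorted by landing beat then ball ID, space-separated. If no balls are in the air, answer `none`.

Beat 0 (L): throw ball1 h=2 -> lands@2:L; in-air after throw: [b1@2:L]
Beat 2 (L): throw ball1 h=1 -> lands@3:R; in-air after throw: [b1@3:R]
Beat 3 (R): throw ball1 h=5 -> lands@8:L; in-air after throw: [b1@8:L]
Beat 4 (L): throw ball2 h=2 -> lands@6:L; in-air after throw: [b2@6:L b1@8:L]
Beat 6 (L): throw ball2 h=1 -> lands@7:R; in-air after throw: [b2@7:R b1@8:L]
Beat 7 (R): throw ball2 h=5 -> lands@12:L; in-air after throw: [b1@8:L b2@12:L]

Answer: ball1:lands@8:L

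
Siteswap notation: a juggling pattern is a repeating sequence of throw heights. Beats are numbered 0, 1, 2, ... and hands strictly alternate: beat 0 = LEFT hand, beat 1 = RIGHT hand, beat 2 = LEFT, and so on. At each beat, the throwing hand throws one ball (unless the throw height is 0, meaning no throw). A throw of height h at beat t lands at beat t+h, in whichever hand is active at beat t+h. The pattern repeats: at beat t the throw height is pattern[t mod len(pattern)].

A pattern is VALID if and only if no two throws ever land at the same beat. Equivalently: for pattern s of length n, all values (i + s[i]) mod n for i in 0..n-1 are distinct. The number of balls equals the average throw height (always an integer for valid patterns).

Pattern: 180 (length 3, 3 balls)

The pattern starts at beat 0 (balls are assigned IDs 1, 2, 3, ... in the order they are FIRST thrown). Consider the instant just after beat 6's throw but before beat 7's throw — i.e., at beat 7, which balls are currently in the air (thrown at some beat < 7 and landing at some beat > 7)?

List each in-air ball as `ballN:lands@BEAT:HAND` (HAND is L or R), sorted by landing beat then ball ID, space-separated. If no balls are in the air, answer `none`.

Beat 0 (L): throw ball1 h=1 -> lands@1:R; in-air after throw: [b1@1:R]
Beat 1 (R): throw ball1 h=8 -> lands@9:R; in-air after throw: [b1@9:R]
Beat 3 (R): throw ball2 h=1 -> lands@4:L; in-air after throw: [b2@4:L b1@9:R]
Beat 4 (L): throw ball2 h=8 -> lands@12:L; in-air after throw: [b1@9:R b2@12:L]
Beat 6 (L): throw ball3 h=1 -> lands@7:R; in-air after throw: [b3@7:R b1@9:R b2@12:L]
Beat 7 (R): throw ball3 h=8 -> lands@15:R; in-air after throw: [b1@9:R b2@12:L b3@15:R]

Answer: ball1:lands@9:R ball2:lands@12:L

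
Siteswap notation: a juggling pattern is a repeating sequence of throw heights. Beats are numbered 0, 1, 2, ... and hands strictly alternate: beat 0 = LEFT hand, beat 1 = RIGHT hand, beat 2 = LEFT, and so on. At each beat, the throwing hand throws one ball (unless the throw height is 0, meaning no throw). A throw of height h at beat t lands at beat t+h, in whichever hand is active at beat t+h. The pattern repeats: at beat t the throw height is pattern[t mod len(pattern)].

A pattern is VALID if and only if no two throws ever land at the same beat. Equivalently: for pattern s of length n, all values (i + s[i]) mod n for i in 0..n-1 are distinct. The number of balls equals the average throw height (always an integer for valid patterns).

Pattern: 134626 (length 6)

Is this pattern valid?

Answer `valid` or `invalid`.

Answer: invalid

Derivation:
i=0: (i + s[i]) mod n = (0 + 1) mod 6 = 1
i=1: (i + s[i]) mod n = (1 + 3) mod 6 = 4
i=2: (i + s[i]) mod n = (2 + 4) mod 6 = 0
i=3: (i + s[i]) mod n = (3 + 6) mod 6 = 3
i=4: (i + s[i]) mod n = (4 + 2) mod 6 = 0
i=5: (i + s[i]) mod n = (5 + 6) mod 6 = 5
Residues: [1, 4, 0, 3, 0, 5], distinct: False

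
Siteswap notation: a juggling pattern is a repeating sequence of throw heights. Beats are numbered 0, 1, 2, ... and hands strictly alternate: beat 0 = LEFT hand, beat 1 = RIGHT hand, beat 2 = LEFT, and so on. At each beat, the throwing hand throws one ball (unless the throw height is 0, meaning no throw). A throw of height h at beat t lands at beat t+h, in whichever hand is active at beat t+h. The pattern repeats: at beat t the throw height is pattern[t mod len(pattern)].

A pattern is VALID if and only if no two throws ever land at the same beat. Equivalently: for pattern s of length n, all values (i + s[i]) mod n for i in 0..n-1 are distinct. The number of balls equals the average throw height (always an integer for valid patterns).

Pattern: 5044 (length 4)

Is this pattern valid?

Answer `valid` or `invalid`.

i=0: (i + s[i]) mod n = (0 + 5) mod 4 = 1
i=1: (i + s[i]) mod n = (1 + 0) mod 4 = 1
i=2: (i + s[i]) mod n = (2 + 4) mod 4 = 2
i=3: (i + s[i]) mod n = (3 + 4) mod 4 = 3
Residues: [1, 1, 2, 3], distinct: False

Answer: invalid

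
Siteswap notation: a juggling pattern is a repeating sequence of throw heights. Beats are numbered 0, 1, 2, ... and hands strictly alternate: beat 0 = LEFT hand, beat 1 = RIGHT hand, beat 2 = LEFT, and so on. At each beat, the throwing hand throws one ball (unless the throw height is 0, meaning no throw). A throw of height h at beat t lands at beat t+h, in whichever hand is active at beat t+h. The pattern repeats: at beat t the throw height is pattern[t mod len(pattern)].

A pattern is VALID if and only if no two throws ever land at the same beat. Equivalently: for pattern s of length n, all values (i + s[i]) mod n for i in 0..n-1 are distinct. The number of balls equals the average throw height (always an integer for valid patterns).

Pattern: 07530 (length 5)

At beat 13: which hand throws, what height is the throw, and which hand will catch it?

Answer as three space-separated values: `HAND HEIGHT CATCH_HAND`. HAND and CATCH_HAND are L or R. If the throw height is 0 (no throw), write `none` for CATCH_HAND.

Answer: R 3 L

Derivation:
Beat 13: 13 mod 2 = 1, so hand = R
Throw height = pattern[13 mod 5] = pattern[3] = 3
Lands at beat 13+3=16, 16 mod 2 = 0, so catch hand = L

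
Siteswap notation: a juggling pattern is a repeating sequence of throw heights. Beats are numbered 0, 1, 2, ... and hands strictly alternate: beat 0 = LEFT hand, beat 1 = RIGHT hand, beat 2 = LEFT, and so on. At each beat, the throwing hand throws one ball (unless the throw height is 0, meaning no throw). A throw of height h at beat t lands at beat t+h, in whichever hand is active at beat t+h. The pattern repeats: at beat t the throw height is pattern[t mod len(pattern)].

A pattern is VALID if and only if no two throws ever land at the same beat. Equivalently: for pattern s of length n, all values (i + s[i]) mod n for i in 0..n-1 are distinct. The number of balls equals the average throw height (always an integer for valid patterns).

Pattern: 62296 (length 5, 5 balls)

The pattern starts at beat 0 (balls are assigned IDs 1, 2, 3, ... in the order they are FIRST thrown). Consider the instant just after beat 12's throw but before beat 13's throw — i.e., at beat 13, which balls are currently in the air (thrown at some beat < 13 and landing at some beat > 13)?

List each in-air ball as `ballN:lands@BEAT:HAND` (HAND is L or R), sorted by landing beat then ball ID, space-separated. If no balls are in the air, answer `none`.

Beat 0 (L): throw ball1 h=6 -> lands@6:L; in-air after throw: [b1@6:L]
Beat 1 (R): throw ball2 h=2 -> lands@3:R; in-air after throw: [b2@3:R b1@6:L]
Beat 2 (L): throw ball3 h=2 -> lands@4:L; in-air after throw: [b2@3:R b3@4:L b1@6:L]
Beat 3 (R): throw ball2 h=9 -> lands@12:L; in-air after throw: [b3@4:L b1@6:L b2@12:L]
Beat 4 (L): throw ball3 h=6 -> lands@10:L; in-air after throw: [b1@6:L b3@10:L b2@12:L]
Beat 5 (R): throw ball4 h=6 -> lands@11:R; in-air after throw: [b1@6:L b3@10:L b4@11:R b2@12:L]
Beat 6 (L): throw ball1 h=2 -> lands@8:L; in-air after throw: [b1@8:L b3@10:L b4@11:R b2@12:L]
Beat 7 (R): throw ball5 h=2 -> lands@9:R; in-air after throw: [b1@8:L b5@9:R b3@10:L b4@11:R b2@12:L]
Beat 8 (L): throw ball1 h=9 -> lands@17:R; in-air after throw: [b5@9:R b3@10:L b4@11:R b2@12:L b1@17:R]
Beat 9 (R): throw ball5 h=6 -> lands@15:R; in-air after throw: [b3@10:L b4@11:R b2@12:L b5@15:R b1@17:R]
Beat 10 (L): throw ball3 h=6 -> lands@16:L; in-air after throw: [b4@11:R b2@12:L b5@15:R b3@16:L b1@17:R]
Beat 11 (R): throw ball4 h=2 -> lands@13:R; in-air after throw: [b2@12:L b4@13:R b5@15:R b3@16:L b1@17:R]
Beat 12 (L): throw ball2 h=2 -> lands@14:L; in-air after throw: [b4@13:R b2@14:L b5@15:R b3@16:L b1@17:R]
Beat 13 (R): throw ball4 h=9 -> lands@22:L; in-air after throw: [b2@14:L b5@15:R b3@16:L b1@17:R b4@22:L]

Answer: ball2:lands@14:L ball5:lands@15:R ball3:lands@16:L ball1:lands@17:R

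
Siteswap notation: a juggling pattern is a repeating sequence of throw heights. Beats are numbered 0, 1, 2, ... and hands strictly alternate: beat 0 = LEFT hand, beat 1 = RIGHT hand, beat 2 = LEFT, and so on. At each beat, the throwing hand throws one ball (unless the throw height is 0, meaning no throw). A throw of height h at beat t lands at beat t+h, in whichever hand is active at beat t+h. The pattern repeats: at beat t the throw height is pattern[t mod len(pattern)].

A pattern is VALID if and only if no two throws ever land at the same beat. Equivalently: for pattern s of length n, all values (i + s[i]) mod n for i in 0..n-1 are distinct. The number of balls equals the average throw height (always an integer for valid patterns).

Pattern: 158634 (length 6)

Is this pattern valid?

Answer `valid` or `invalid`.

i=0: (i + s[i]) mod n = (0 + 1) mod 6 = 1
i=1: (i + s[i]) mod n = (1 + 5) mod 6 = 0
i=2: (i + s[i]) mod n = (2 + 8) mod 6 = 4
i=3: (i + s[i]) mod n = (3 + 6) mod 6 = 3
i=4: (i + s[i]) mod n = (4 + 3) mod 6 = 1
i=5: (i + s[i]) mod n = (5 + 4) mod 6 = 3
Residues: [1, 0, 4, 3, 1, 3], distinct: False

Answer: invalid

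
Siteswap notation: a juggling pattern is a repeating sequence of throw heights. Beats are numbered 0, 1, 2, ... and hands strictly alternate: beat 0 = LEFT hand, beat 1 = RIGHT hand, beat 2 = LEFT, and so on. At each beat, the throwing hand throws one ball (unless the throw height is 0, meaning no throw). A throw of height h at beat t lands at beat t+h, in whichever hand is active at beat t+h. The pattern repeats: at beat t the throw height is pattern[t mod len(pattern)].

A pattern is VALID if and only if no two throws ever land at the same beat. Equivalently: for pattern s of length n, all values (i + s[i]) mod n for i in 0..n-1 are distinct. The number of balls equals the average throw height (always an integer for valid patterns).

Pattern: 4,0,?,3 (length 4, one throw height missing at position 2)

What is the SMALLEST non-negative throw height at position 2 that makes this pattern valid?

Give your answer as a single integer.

Answer: 1

Derivation:
i=0: (0 + 4) mod 4 = 0
i=1: (1 + 0) mod 4 = 1
i=2: s[i]=? (unknown)
i=3: (3 + 3) mod 4 = 2
Known residues: [0, 1, 2]; need a permutation of 0..3, so missing residue r = 3
Need (2 + s) mod 4 = 3; smallest s = (3 - 2) mod 4 = 1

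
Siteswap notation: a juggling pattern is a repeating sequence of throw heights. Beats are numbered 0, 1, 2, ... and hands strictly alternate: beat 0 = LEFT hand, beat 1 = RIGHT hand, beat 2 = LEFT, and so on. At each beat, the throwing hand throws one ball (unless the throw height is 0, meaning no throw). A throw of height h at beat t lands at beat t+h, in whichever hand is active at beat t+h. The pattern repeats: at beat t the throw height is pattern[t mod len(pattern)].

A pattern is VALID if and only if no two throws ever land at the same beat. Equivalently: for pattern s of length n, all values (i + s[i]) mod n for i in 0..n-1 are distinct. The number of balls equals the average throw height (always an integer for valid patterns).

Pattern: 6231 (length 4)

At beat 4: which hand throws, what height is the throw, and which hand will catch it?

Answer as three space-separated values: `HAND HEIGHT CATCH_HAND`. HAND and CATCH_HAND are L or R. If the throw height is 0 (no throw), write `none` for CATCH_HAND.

Beat 4: 4 mod 2 = 0, so hand = L
Throw height = pattern[4 mod 4] = pattern[0] = 6
Lands at beat 4+6=10, 10 mod 2 = 0, so catch hand = L

Answer: L 6 L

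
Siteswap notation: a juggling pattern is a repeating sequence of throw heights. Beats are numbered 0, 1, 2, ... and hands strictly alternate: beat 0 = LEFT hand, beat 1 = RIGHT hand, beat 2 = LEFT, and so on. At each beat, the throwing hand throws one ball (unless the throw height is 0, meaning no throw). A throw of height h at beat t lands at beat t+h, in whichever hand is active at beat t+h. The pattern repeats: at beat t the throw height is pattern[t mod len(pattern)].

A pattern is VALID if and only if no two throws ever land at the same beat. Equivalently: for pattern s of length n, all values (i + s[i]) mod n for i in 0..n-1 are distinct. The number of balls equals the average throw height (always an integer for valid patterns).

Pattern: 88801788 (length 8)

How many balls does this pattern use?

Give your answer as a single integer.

Pattern = [8, 8, 8, 0, 1, 7, 8, 8], length n = 8
  position 0: throw height = 8, running sum = 8
  position 1: throw height = 8, running sum = 16
  position 2: throw height = 8, running sum = 24
  position 3: throw height = 0, running sum = 24
  position 4: throw height = 1, running sum = 25
  position 5: throw height = 7, running sum = 32
  position 6: throw height = 8, running sum = 40
  position 7: throw height = 8, running sum = 48
Total sum = 48; balls = sum / n = 48 / 8 = 6

Answer: 6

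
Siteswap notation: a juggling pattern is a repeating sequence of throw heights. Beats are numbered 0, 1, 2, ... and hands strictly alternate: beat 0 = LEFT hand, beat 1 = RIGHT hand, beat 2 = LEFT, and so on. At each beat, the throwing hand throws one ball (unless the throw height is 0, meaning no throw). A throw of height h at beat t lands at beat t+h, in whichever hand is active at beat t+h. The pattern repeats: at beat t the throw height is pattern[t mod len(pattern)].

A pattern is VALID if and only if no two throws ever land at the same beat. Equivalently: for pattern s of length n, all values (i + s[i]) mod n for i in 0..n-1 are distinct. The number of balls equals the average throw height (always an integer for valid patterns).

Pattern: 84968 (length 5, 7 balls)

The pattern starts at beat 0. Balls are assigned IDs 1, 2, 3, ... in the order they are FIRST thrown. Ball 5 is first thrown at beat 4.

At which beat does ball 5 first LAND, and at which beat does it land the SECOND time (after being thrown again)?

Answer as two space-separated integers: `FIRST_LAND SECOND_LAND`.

Answer: 12 21

Derivation:
Beat 0 (L): throw ball1 h=8 -> lands@8:L; in-air after throw: [b1@8:L]
Beat 1 (R): throw ball2 h=4 -> lands@5:R; in-air after throw: [b2@5:R b1@8:L]
Beat 2 (L): throw ball3 h=9 -> lands@11:R; in-air after throw: [b2@5:R b1@8:L b3@11:R]
Beat 3 (R): throw ball4 h=6 -> lands@9:R; in-air after throw: [b2@5:R b1@8:L b4@9:R b3@11:R]
Beat 4 (L): throw ball5 h=8 -> lands@12:L; in-air after throw: [b2@5:R b1@8:L b4@9:R b3@11:R b5@12:L]
Beat 5 (R): throw ball2 h=8 -> lands@13:R; in-air after throw: [b1@8:L b4@9:R b3@11:R b5@12:L b2@13:R]
Beat 6 (L): throw ball6 h=4 -> lands@10:L; in-air after throw: [b1@8:L b4@9:R b6@10:L b3@11:R b5@12:L b2@13:R]
Beat 7 (R): throw ball7 h=9 -> lands@16:L; in-air after throw: [b1@8:L b4@9:R b6@10:L b3@11:R b5@12:L b2@13:R b7@16:L]
Beat 8 (L): throw ball1 h=6 -> lands@14:L; in-air after throw: [b4@9:R b6@10:L b3@11:R b5@12:L b2@13:R b1@14:L b7@16:L]
Beat 9 (R): throw ball4 h=8 -> lands@17:R; in-air after throw: [b6@10:L b3@11:R b5@12:L b2@13:R b1@14:L b7@16:L b4@17:R]
Beat 10 (L): throw ball6 h=8 -> lands@18:L; in-air after throw: [b3@11:R b5@12:L b2@13:R b1@14:L b7@16:L b4@17:R b6@18:L]
Beat 11 (R): throw ball3 h=4 -> lands@15:R; in-air after throw: [b5@12:L b2@13:R b1@14:L b3@15:R b7@16:L b4@17:R b6@18:L]
Beat 12 (L): throw ball5 h=9 -> lands@21:R; in-air after throw: [b2@13:R b1@14:L b3@15:R b7@16:L b4@17:R b6@18:L b5@21:R]
Beat 13 (R): throw ball2 h=6 -> lands@19:R; in-air after throw: [b1@14:L b3@15:R b7@16:L b4@17:R b6@18:L b2@19:R b5@21:R]
Ball 5: thrown@4 h=8 -> first land @12; rethrown@12 h=9 -> second land @21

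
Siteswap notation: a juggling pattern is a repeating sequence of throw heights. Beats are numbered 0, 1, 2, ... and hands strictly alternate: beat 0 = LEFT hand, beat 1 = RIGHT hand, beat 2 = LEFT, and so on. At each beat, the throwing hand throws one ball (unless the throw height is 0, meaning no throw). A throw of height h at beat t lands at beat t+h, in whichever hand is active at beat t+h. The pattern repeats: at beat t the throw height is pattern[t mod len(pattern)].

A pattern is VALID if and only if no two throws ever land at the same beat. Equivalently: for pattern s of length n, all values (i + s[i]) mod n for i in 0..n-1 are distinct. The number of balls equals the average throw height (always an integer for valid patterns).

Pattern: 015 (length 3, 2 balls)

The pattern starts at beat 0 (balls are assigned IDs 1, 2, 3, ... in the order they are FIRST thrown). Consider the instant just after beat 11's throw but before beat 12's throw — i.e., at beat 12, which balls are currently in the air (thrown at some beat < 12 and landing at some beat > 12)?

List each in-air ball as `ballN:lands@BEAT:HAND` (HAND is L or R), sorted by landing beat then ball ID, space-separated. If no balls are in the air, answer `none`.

Beat 1 (R): throw ball1 h=1 -> lands@2:L; in-air after throw: [b1@2:L]
Beat 2 (L): throw ball1 h=5 -> lands@7:R; in-air after throw: [b1@7:R]
Beat 4 (L): throw ball2 h=1 -> lands@5:R; in-air after throw: [b2@5:R b1@7:R]
Beat 5 (R): throw ball2 h=5 -> lands@10:L; in-air after throw: [b1@7:R b2@10:L]
Beat 7 (R): throw ball1 h=1 -> lands@8:L; in-air after throw: [b1@8:L b2@10:L]
Beat 8 (L): throw ball1 h=5 -> lands@13:R; in-air after throw: [b2@10:L b1@13:R]
Beat 10 (L): throw ball2 h=1 -> lands@11:R; in-air after throw: [b2@11:R b1@13:R]
Beat 11 (R): throw ball2 h=5 -> lands@16:L; in-air after throw: [b1@13:R b2@16:L]

Answer: ball1:lands@13:R ball2:lands@16:L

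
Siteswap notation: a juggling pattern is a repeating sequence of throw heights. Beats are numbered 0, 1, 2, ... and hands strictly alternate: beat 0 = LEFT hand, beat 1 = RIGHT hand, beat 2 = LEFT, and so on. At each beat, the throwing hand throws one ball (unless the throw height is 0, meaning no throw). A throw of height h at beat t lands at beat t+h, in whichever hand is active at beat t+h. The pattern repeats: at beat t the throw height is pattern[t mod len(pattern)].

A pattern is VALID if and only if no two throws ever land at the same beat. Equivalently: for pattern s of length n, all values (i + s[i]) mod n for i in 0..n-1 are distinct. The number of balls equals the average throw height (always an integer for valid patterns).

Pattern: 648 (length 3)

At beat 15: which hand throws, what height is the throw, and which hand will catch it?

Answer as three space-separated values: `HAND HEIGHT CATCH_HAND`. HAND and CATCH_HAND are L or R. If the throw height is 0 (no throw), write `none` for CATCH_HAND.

Answer: R 6 R

Derivation:
Beat 15: 15 mod 2 = 1, so hand = R
Throw height = pattern[15 mod 3] = pattern[0] = 6
Lands at beat 15+6=21, 21 mod 2 = 1, so catch hand = R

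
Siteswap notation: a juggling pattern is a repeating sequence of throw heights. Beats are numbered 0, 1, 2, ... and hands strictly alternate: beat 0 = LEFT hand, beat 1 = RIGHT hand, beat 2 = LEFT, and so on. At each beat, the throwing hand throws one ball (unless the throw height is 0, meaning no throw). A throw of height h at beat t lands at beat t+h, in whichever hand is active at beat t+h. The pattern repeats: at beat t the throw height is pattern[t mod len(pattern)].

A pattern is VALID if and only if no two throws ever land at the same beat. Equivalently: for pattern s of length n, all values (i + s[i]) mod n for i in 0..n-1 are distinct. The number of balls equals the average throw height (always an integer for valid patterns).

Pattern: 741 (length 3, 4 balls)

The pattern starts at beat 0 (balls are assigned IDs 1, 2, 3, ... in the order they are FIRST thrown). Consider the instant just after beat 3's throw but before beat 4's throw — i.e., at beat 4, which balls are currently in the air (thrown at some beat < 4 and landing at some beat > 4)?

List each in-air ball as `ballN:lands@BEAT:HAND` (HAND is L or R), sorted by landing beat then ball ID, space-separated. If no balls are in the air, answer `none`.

Beat 0 (L): throw ball1 h=7 -> lands@7:R; in-air after throw: [b1@7:R]
Beat 1 (R): throw ball2 h=4 -> lands@5:R; in-air after throw: [b2@5:R b1@7:R]
Beat 2 (L): throw ball3 h=1 -> lands@3:R; in-air after throw: [b3@3:R b2@5:R b1@7:R]
Beat 3 (R): throw ball3 h=7 -> lands@10:L; in-air after throw: [b2@5:R b1@7:R b3@10:L]
Beat 4 (L): throw ball4 h=4 -> lands@8:L; in-air after throw: [b2@5:R b1@7:R b4@8:L b3@10:L]

Answer: ball2:lands@5:R ball1:lands@7:R ball3:lands@10:L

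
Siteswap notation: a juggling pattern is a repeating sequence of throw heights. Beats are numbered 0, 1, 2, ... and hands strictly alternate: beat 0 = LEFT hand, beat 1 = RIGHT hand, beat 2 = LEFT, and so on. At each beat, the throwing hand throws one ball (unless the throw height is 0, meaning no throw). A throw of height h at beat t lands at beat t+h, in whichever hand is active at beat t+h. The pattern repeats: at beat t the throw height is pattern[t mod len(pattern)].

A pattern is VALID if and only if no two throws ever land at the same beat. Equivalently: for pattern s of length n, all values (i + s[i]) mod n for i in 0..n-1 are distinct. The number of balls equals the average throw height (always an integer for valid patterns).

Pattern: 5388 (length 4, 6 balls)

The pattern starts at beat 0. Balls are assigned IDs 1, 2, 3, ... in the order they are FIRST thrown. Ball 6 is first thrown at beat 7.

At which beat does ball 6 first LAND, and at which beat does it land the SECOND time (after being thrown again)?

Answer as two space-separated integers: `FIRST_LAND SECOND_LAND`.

Answer: 15 23

Derivation:
Beat 0 (L): throw ball1 h=5 -> lands@5:R; in-air after throw: [b1@5:R]
Beat 1 (R): throw ball2 h=3 -> lands@4:L; in-air after throw: [b2@4:L b1@5:R]
Beat 2 (L): throw ball3 h=8 -> lands@10:L; in-air after throw: [b2@4:L b1@5:R b3@10:L]
Beat 3 (R): throw ball4 h=8 -> lands@11:R; in-air after throw: [b2@4:L b1@5:R b3@10:L b4@11:R]
Beat 4 (L): throw ball2 h=5 -> lands@9:R; in-air after throw: [b1@5:R b2@9:R b3@10:L b4@11:R]
Beat 5 (R): throw ball1 h=3 -> lands@8:L; in-air after throw: [b1@8:L b2@9:R b3@10:L b4@11:R]
Beat 6 (L): throw ball5 h=8 -> lands@14:L; in-air after throw: [b1@8:L b2@9:R b3@10:L b4@11:R b5@14:L]
Beat 7 (R): throw ball6 h=8 -> lands@15:R; in-air after throw: [b1@8:L b2@9:R b3@10:L b4@11:R b5@14:L b6@15:R]
Beat 8 (L): throw ball1 h=5 -> lands@13:R; in-air after throw: [b2@9:R b3@10:L b4@11:R b1@13:R b5@14:L b6@15:R]
Beat 9 (R): throw ball2 h=3 -> lands@12:L; in-air after throw: [b3@10:L b4@11:R b2@12:L b1@13:R b5@14:L b6@15:R]
Beat 10 (L): throw ball3 h=8 -> lands@18:L; in-air after throw: [b4@11:R b2@12:L b1@13:R b5@14:L b6@15:R b3@18:L]
Beat 11 (R): throw ball4 h=8 -> lands@19:R; in-air after throw: [b2@12:L b1@13:R b5@14:L b6@15:R b3@18:L b4@19:R]
Beat 12 (L): throw ball2 h=5 -> lands@17:R; in-air after throw: [b1@13:R b5@14:L b6@15:R b2@17:R b3@18:L b4@19:R]
Beat 13 (R): throw ball1 h=3 -> lands@16:L; in-air after throw: [b5@14:L b6@15:R b1@16:L b2@17:R b3@18:L b4@19:R]
Beat 14 (L): throw ball5 h=8 -> lands@22:L; in-air after throw: [b6@15:R b1@16:L b2@17:R b3@18:L b4@19:R b5@22:L]
Beat 15 (R): throw ball6 h=8 -> lands@23:R; in-air after throw: [b1@16:L b2@17:R b3@18:L b4@19:R b5@22:L b6@23:R]
Beat 16 (L): throw ball1 h=5 -> lands@21:R; in-air after throw: [b2@17:R b3@18:L b4@19:R b1@21:R b5@22:L b6@23:R]
Beat 17 (R): throw ball2 h=3 -> lands@20:L; in-air after throw: [b3@18:L b4@19:R b2@20:L b1@21:R b5@22:L b6@23:R]
Ball 6: thrown@7 h=8 -> first land @15; rethrown@15 h=8 -> second land @23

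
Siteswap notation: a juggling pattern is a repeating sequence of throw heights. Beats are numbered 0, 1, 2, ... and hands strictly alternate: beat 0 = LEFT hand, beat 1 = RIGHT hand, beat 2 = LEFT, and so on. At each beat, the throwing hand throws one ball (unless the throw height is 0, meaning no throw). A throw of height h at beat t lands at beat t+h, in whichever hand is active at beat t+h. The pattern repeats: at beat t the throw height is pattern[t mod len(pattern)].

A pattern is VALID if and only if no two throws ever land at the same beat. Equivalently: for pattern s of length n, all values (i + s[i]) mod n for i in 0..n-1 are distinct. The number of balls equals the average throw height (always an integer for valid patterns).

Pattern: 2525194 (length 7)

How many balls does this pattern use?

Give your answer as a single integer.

Pattern = [2, 5, 2, 5, 1, 9, 4], length n = 7
  position 0: throw height = 2, running sum = 2
  position 1: throw height = 5, running sum = 7
  position 2: throw height = 2, running sum = 9
  position 3: throw height = 5, running sum = 14
  position 4: throw height = 1, running sum = 15
  position 5: throw height = 9, running sum = 24
  position 6: throw height = 4, running sum = 28
Total sum = 28; balls = sum / n = 28 / 7 = 4

Answer: 4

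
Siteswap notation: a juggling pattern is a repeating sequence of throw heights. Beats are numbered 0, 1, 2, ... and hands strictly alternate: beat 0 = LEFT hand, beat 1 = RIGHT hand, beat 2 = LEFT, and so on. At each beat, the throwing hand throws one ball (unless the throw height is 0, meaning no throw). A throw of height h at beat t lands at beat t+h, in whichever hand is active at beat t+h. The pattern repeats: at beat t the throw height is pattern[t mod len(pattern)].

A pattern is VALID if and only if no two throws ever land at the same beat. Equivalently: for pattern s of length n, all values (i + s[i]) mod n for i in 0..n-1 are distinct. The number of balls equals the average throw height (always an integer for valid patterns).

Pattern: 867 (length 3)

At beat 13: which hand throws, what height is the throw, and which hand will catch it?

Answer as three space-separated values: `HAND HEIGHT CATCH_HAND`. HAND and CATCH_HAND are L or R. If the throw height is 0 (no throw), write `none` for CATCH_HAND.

Beat 13: 13 mod 2 = 1, so hand = R
Throw height = pattern[13 mod 3] = pattern[1] = 6
Lands at beat 13+6=19, 19 mod 2 = 1, so catch hand = R

Answer: R 6 R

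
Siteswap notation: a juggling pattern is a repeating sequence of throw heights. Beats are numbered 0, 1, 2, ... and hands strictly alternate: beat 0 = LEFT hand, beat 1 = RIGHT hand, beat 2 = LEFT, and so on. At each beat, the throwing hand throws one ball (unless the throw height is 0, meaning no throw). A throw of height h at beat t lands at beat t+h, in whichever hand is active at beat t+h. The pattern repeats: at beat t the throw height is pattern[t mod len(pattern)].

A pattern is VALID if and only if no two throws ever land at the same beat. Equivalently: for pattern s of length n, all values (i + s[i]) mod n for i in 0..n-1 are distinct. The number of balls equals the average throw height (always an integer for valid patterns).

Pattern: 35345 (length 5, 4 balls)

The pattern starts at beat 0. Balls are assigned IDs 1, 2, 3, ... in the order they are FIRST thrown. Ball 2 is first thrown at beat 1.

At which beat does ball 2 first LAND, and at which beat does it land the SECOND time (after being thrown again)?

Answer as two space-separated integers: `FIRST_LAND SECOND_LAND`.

Beat 0 (L): throw ball1 h=3 -> lands@3:R; in-air after throw: [b1@3:R]
Beat 1 (R): throw ball2 h=5 -> lands@6:L; in-air after throw: [b1@3:R b2@6:L]
Beat 2 (L): throw ball3 h=3 -> lands@5:R; in-air after throw: [b1@3:R b3@5:R b2@6:L]
Beat 3 (R): throw ball1 h=4 -> lands@7:R; in-air after throw: [b3@5:R b2@6:L b1@7:R]
Beat 4 (L): throw ball4 h=5 -> lands@9:R; in-air after throw: [b3@5:R b2@6:L b1@7:R b4@9:R]
Beat 5 (R): throw ball3 h=3 -> lands@8:L; in-air after throw: [b2@6:L b1@7:R b3@8:L b4@9:R]
Beat 6 (L): throw ball2 h=5 -> lands@11:R; in-air after throw: [b1@7:R b3@8:L b4@9:R b2@11:R]
Beat 7 (R): throw ball1 h=3 -> lands@10:L; in-air after throw: [b3@8:L b4@9:R b1@10:L b2@11:R]
Beat 8 (L): throw ball3 h=4 -> lands@12:L; in-air after throw: [b4@9:R b1@10:L b2@11:R b3@12:L]
Beat 9 (R): throw ball4 h=5 -> lands@14:L; in-air after throw: [b1@10:L b2@11:R b3@12:L b4@14:L]
Beat 10 (L): throw ball1 h=3 -> lands@13:R; in-air after throw: [b2@11:R b3@12:L b1@13:R b4@14:L]
Beat 11 (R): throw ball2 h=5 -> lands@16:L; in-air after throw: [b3@12:L b1@13:R b4@14:L b2@16:L]
Ball 2: thrown@1 h=5 -> first land @6; rethrown@6 h=5 -> second land @11

Answer: 6 11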